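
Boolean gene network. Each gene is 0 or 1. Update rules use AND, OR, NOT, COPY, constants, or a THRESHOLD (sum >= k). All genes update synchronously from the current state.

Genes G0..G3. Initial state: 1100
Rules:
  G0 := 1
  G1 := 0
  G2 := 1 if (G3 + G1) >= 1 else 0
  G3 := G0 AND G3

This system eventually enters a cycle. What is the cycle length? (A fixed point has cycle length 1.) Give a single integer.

Answer: 1

Derivation:
Step 0: 1100
Step 1: G0=1(const) G1=0(const) G2=(0+1>=1)=1 G3=G0&G3=1&0=0 -> 1010
Step 2: G0=1(const) G1=0(const) G2=(0+0>=1)=0 G3=G0&G3=1&0=0 -> 1000
Step 3: G0=1(const) G1=0(const) G2=(0+0>=1)=0 G3=G0&G3=1&0=0 -> 1000
State from step 3 equals state from step 2 -> cycle length 1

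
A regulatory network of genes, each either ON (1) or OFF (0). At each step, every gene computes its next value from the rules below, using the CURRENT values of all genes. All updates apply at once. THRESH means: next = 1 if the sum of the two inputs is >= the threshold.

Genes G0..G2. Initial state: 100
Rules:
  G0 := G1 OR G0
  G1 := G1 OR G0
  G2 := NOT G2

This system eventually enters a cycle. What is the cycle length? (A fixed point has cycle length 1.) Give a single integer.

Answer: 2

Derivation:
Step 0: 100
Step 1: G0=G1|G0=0|1=1 G1=G1|G0=0|1=1 G2=NOT G2=NOT 0=1 -> 111
Step 2: G0=G1|G0=1|1=1 G1=G1|G0=1|1=1 G2=NOT G2=NOT 1=0 -> 110
Step 3: G0=G1|G0=1|1=1 G1=G1|G0=1|1=1 G2=NOT G2=NOT 0=1 -> 111
State from step 3 equals state from step 1 -> cycle length 2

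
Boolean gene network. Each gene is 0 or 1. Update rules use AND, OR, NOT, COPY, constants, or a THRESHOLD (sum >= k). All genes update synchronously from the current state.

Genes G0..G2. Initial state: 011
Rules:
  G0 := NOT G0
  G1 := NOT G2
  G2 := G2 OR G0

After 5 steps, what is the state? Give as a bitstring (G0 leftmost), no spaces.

Step 1: G0=NOT G0=NOT 0=1 G1=NOT G2=NOT 1=0 G2=G2|G0=1|0=1 -> 101
Step 2: G0=NOT G0=NOT 1=0 G1=NOT G2=NOT 1=0 G2=G2|G0=1|1=1 -> 001
Step 3: G0=NOT G0=NOT 0=1 G1=NOT G2=NOT 1=0 G2=G2|G0=1|0=1 -> 101
Step 4: G0=NOT G0=NOT 1=0 G1=NOT G2=NOT 1=0 G2=G2|G0=1|1=1 -> 001
Step 5: G0=NOT G0=NOT 0=1 G1=NOT G2=NOT 1=0 G2=G2|G0=1|0=1 -> 101

101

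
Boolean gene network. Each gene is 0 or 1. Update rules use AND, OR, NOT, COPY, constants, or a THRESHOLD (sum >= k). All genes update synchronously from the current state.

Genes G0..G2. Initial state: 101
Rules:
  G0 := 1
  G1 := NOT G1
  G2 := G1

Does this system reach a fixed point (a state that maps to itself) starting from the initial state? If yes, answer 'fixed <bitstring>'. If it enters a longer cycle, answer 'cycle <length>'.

Step 0: 101
Step 1: G0=1(const) G1=NOT G1=NOT 0=1 G2=G1=0 -> 110
Step 2: G0=1(const) G1=NOT G1=NOT 1=0 G2=G1=1 -> 101
Cycle of length 2 starting at step 0 -> no fixed point

Answer: cycle 2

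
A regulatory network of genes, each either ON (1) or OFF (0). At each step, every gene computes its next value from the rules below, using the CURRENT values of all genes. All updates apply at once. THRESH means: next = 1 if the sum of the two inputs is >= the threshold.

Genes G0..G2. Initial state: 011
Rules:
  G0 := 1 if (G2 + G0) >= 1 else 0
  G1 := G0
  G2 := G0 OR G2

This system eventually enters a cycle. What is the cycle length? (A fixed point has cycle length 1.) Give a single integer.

Answer: 1

Derivation:
Step 0: 011
Step 1: G0=(1+0>=1)=1 G1=G0=0 G2=G0|G2=0|1=1 -> 101
Step 2: G0=(1+1>=1)=1 G1=G0=1 G2=G0|G2=1|1=1 -> 111
Step 3: G0=(1+1>=1)=1 G1=G0=1 G2=G0|G2=1|1=1 -> 111
State from step 3 equals state from step 2 -> cycle length 1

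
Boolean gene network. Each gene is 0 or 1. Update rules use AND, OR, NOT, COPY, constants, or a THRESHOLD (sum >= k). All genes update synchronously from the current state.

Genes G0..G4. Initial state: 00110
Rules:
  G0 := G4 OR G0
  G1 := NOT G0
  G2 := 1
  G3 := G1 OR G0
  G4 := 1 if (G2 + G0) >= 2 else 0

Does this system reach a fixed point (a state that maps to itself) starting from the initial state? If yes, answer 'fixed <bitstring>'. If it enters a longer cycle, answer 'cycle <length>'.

Answer: fixed 01110

Derivation:
Step 0: 00110
Step 1: G0=G4|G0=0|0=0 G1=NOT G0=NOT 0=1 G2=1(const) G3=G1|G0=0|0=0 G4=(1+0>=2)=0 -> 01100
Step 2: G0=G4|G0=0|0=0 G1=NOT G0=NOT 0=1 G2=1(const) G3=G1|G0=1|0=1 G4=(1+0>=2)=0 -> 01110
Step 3: G0=G4|G0=0|0=0 G1=NOT G0=NOT 0=1 G2=1(const) G3=G1|G0=1|0=1 G4=(1+0>=2)=0 -> 01110
Fixed point reached at step 2: 01110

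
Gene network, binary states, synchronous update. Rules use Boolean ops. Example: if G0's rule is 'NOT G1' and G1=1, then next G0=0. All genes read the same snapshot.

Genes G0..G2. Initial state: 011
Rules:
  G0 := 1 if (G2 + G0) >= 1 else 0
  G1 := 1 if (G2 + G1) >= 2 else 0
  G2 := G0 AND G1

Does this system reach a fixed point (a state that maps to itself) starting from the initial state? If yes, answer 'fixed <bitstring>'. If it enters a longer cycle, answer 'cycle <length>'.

Answer: fixed 100

Derivation:
Step 0: 011
Step 1: G0=(1+0>=1)=1 G1=(1+1>=2)=1 G2=G0&G1=0&1=0 -> 110
Step 2: G0=(0+1>=1)=1 G1=(0+1>=2)=0 G2=G0&G1=1&1=1 -> 101
Step 3: G0=(1+1>=1)=1 G1=(1+0>=2)=0 G2=G0&G1=1&0=0 -> 100
Step 4: G0=(0+1>=1)=1 G1=(0+0>=2)=0 G2=G0&G1=1&0=0 -> 100
Fixed point reached at step 3: 100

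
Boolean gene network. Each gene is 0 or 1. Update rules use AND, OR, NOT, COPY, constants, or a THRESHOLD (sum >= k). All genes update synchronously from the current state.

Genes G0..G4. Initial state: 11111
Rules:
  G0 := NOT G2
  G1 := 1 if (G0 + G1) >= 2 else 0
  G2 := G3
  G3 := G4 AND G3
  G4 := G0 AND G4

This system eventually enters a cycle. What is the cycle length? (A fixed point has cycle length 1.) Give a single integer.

Answer: 1

Derivation:
Step 0: 11111
Step 1: G0=NOT G2=NOT 1=0 G1=(1+1>=2)=1 G2=G3=1 G3=G4&G3=1&1=1 G4=G0&G4=1&1=1 -> 01111
Step 2: G0=NOT G2=NOT 1=0 G1=(0+1>=2)=0 G2=G3=1 G3=G4&G3=1&1=1 G4=G0&G4=0&1=0 -> 00110
Step 3: G0=NOT G2=NOT 1=0 G1=(0+0>=2)=0 G2=G3=1 G3=G4&G3=0&1=0 G4=G0&G4=0&0=0 -> 00100
Step 4: G0=NOT G2=NOT 1=0 G1=(0+0>=2)=0 G2=G3=0 G3=G4&G3=0&0=0 G4=G0&G4=0&0=0 -> 00000
Step 5: G0=NOT G2=NOT 0=1 G1=(0+0>=2)=0 G2=G3=0 G3=G4&G3=0&0=0 G4=G0&G4=0&0=0 -> 10000
Step 6: G0=NOT G2=NOT 0=1 G1=(1+0>=2)=0 G2=G3=0 G3=G4&G3=0&0=0 G4=G0&G4=1&0=0 -> 10000
State from step 6 equals state from step 5 -> cycle length 1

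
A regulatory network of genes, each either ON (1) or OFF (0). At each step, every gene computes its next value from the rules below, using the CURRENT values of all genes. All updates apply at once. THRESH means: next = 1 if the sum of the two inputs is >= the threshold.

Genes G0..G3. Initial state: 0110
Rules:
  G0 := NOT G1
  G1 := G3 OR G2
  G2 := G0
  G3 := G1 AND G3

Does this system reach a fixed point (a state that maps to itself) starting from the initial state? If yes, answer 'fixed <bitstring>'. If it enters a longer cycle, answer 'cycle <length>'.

Step 0: 0110
Step 1: G0=NOT G1=NOT 1=0 G1=G3|G2=0|1=1 G2=G0=0 G3=G1&G3=1&0=0 -> 0100
Step 2: G0=NOT G1=NOT 1=0 G1=G3|G2=0|0=0 G2=G0=0 G3=G1&G3=1&0=0 -> 0000
Step 3: G0=NOT G1=NOT 0=1 G1=G3|G2=0|0=0 G2=G0=0 G3=G1&G3=0&0=0 -> 1000
Step 4: G0=NOT G1=NOT 0=1 G1=G3|G2=0|0=0 G2=G0=1 G3=G1&G3=0&0=0 -> 1010
Step 5: G0=NOT G1=NOT 0=1 G1=G3|G2=0|1=1 G2=G0=1 G3=G1&G3=0&0=0 -> 1110
Step 6: G0=NOT G1=NOT 1=0 G1=G3|G2=0|1=1 G2=G0=1 G3=G1&G3=1&0=0 -> 0110
Cycle of length 6 starting at step 0 -> no fixed point

Answer: cycle 6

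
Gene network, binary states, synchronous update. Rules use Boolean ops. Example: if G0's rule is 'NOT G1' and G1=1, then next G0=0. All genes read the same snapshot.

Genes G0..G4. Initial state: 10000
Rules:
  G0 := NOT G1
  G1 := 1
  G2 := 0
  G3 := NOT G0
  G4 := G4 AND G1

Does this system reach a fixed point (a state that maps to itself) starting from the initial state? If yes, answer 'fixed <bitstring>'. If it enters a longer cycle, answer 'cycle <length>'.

Step 0: 10000
Step 1: G0=NOT G1=NOT 0=1 G1=1(const) G2=0(const) G3=NOT G0=NOT 1=0 G4=G4&G1=0&0=0 -> 11000
Step 2: G0=NOT G1=NOT 1=0 G1=1(const) G2=0(const) G3=NOT G0=NOT 1=0 G4=G4&G1=0&1=0 -> 01000
Step 3: G0=NOT G1=NOT 1=0 G1=1(const) G2=0(const) G3=NOT G0=NOT 0=1 G4=G4&G1=0&1=0 -> 01010
Step 4: G0=NOT G1=NOT 1=0 G1=1(const) G2=0(const) G3=NOT G0=NOT 0=1 G4=G4&G1=0&1=0 -> 01010
Fixed point reached at step 3: 01010

Answer: fixed 01010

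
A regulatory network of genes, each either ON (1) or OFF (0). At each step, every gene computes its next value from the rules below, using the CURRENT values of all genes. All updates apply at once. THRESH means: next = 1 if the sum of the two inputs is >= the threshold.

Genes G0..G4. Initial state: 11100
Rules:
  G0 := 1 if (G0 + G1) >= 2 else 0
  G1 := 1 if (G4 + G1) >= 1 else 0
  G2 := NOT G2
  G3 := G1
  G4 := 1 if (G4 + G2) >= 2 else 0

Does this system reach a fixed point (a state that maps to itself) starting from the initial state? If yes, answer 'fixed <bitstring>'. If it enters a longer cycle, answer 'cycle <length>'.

Step 0: 11100
Step 1: G0=(1+1>=2)=1 G1=(0+1>=1)=1 G2=NOT G2=NOT 1=0 G3=G1=1 G4=(0+1>=2)=0 -> 11010
Step 2: G0=(1+1>=2)=1 G1=(0+1>=1)=1 G2=NOT G2=NOT 0=1 G3=G1=1 G4=(0+0>=2)=0 -> 11110
Step 3: G0=(1+1>=2)=1 G1=(0+1>=1)=1 G2=NOT G2=NOT 1=0 G3=G1=1 G4=(0+1>=2)=0 -> 11010
Cycle of length 2 starting at step 1 -> no fixed point

Answer: cycle 2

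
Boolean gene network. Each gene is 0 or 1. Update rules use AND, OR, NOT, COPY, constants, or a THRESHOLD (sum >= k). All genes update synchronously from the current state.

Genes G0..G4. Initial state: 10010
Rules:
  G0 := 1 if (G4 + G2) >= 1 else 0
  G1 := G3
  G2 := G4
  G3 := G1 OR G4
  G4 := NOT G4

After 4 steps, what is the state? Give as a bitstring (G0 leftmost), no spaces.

Step 1: G0=(0+0>=1)=0 G1=G3=1 G2=G4=0 G3=G1|G4=0|0=0 G4=NOT G4=NOT 0=1 -> 01001
Step 2: G0=(1+0>=1)=1 G1=G3=0 G2=G4=1 G3=G1|G4=1|1=1 G4=NOT G4=NOT 1=0 -> 10110
Step 3: G0=(0+1>=1)=1 G1=G3=1 G2=G4=0 G3=G1|G4=0|0=0 G4=NOT G4=NOT 0=1 -> 11001
Step 4: G0=(1+0>=1)=1 G1=G3=0 G2=G4=1 G3=G1|G4=1|1=1 G4=NOT G4=NOT 1=0 -> 10110

10110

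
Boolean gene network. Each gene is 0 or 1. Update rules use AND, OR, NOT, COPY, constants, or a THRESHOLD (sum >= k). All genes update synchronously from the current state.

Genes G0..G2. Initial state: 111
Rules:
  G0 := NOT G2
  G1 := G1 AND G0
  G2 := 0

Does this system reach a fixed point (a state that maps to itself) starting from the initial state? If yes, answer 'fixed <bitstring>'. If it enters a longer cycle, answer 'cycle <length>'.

Step 0: 111
Step 1: G0=NOT G2=NOT 1=0 G1=G1&G0=1&1=1 G2=0(const) -> 010
Step 2: G0=NOT G2=NOT 0=1 G1=G1&G0=1&0=0 G2=0(const) -> 100
Step 3: G0=NOT G2=NOT 0=1 G1=G1&G0=0&1=0 G2=0(const) -> 100
Fixed point reached at step 2: 100

Answer: fixed 100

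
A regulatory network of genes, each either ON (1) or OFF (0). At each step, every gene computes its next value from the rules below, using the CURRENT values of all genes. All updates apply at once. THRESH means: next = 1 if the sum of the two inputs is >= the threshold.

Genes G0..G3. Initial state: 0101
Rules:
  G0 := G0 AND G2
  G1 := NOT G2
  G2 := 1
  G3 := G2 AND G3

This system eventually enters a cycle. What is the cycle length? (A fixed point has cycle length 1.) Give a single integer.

Step 0: 0101
Step 1: G0=G0&G2=0&0=0 G1=NOT G2=NOT 0=1 G2=1(const) G3=G2&G3=0&1=0 -> 0110
Step 2: G0=G0&G2=0&1=0 G1=NOT G2=NOT 1=0 G2=1(const) G3=G2&G3=1&0=0 -> 0010
Step 3: G0=G0&G2=0&1=0 G1=NOT G2=NOT 1=0 G2=1(const) G3=G2&G3=1&0=0 -> 0010
State from step 3 equals state from step 2 -> cycle length 1

Answer: 1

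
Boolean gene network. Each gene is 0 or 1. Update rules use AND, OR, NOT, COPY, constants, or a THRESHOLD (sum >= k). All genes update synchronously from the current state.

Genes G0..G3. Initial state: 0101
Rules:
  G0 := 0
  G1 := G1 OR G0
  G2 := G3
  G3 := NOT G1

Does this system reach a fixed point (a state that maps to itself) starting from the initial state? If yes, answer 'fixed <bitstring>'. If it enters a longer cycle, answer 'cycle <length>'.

Step 0: 0101
Step 1: G0=0(const) G1=G1|G0=1|0=1 G2=G3=1 G3=NOT G1=NOT 1=0 -> 0110
Step 2: G0=0(const) G1=G1|G0=1|0=1 G2=G3=0 G3=NOT G1=NOT 1=0 -> 0100
Step 3: G0=0(const) G1=G1|G0=1|0=1 G2=G3=0 G3=NOT G1=NOT 1=0 -> 0100
Fixed point reached at step 2: 0100

Answer: fixed 0100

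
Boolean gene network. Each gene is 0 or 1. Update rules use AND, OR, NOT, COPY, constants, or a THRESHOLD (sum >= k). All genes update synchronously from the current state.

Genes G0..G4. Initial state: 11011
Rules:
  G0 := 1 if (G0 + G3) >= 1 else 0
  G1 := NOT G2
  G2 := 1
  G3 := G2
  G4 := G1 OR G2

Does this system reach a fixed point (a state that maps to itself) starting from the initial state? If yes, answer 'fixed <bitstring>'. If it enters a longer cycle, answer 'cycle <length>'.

Step 0: 11011
Step 1: G0=(1+1>=1)=1 G1=NOT G2=NOT 0=1 G2=1(const) G3=G2=0 G4=G1|G2=1|0=1 -> 11101
Step 2: G0=(1+0>=1)=1 G1=NOT G2=NOT 1=0 G2=1(const) G3=G2=1 G4=G1|G2=1|1=1 -> 10111
Step 3: G0=(1+1>=1)=1 G1=NOT G2=NOT 1=0 G2=1(const) G3=G2=1 G4=G1|G2=0|1=1 -> 10111
Fixed point reached at step 2: 10111

Answer: fixed 10111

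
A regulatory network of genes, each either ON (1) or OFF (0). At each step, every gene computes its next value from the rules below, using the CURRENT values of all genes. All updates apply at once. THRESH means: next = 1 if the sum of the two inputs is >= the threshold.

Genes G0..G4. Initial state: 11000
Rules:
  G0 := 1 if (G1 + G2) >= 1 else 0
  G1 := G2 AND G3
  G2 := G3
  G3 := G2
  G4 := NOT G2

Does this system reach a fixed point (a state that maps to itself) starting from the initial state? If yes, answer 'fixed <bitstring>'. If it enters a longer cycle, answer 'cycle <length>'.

Answer: fixed 00001

Derivation:
Step 0: 11000
Step 1: G0=(1+0>=1)=1 G1=G2&G3=0&0=0 G2=G3=0 G3=G2=0 G4=NOT G2=NOT 0=1 -> 10001
Step 2: G0=(0+0>=1)=0 G1=G2&G3=0&0=0 G2=G3=0 G3=G2=0 G4=NOT G2=NOT 0=1 -> 00001
Step 3: G0=(0+0>=1)=0 G1=G2&G3=0&0=0 G2=G3=0 G3=G2=0 G4=NOT G2=NOT 0=1 -> 00001
Fixed point reached at step 2: 00001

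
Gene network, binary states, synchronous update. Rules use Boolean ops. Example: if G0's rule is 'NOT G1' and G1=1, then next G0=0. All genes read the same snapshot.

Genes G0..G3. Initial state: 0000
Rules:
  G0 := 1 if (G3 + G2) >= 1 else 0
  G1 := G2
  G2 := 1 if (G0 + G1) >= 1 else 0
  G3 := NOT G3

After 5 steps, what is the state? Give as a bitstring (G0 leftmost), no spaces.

Step 1: G0=(0+0>=1)=0 G1=G2=0 G2=(0+0>=1)=0 G3=NOT G3=NOT 0=1 -> 0001
Step 2: G0=(1+0>=1)=1 G1=G2=0 G2=(0+0>=1)=0 G3=NOT G3=NOT 1=0 -> 1000
Step 3: G0=(0+0>=1)=0 G1=G2=0 G2=(1+0>=1)=1 G3=NOT G3=NOT 0=1 -> 0011
Step 4: G0=(1+1>=1)=1 G1=G2=1 G2=(0+0>=1)=0 G3=NOT G3=NOT 1=0 -> 1100
Step 5: G0=(0+0>=1)=0 G1=G2=0 G2=(1+1>=1)=1 G3=NOT G3=NOT 0=1 -> 0011

0011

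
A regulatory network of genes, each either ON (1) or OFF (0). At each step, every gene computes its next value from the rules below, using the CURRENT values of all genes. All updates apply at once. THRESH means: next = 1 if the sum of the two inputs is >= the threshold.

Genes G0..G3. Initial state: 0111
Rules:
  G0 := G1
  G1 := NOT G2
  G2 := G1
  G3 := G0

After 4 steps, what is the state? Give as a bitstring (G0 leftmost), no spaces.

Step 1: G0=G1=1 G1=NOT G2=NOT 1=0 G2=G1=1 G3=G0=0 -> 1010
Step 2: G0=G1=0 G1=NOT G2=NOT 1=0 G2=G1=0 G3=G0=1 -> 0001
Step 3: G0=G1=0 G1=NOT G2=NOT 0=1 G2=G1=0 G3=G0=0 -> 0100
Step 4: G0=G1=1 G1=NOT G2=NOT 0=1 G2=G1=1 G3=G0=0 -> 1110

1110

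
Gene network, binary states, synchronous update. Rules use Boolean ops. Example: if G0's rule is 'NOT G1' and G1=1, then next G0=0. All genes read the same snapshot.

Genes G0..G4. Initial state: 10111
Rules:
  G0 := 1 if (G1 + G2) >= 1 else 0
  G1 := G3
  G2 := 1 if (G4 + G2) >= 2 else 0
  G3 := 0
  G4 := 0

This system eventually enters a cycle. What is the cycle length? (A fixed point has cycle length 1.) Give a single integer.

Step 0: 10111
Step 1: G0=(0+1>=1)=1 G1=G3=1 G2=(1+1>=2)=1 G3=0(const) G4=0(const) -> 11100
Step 2: G0=(1+1>=1)=1 G1=G3=0 G2=(0+1>=2)=0 G3=0(const) G4=0(const) -> 10000
Step 3: G0=(0+0>=1)=0 G1=G3=0 G2=(0+0>=2)=0 G3=0(const) G4=0(const) -> 00000
Step 4: G0=(0+0>=1)=0 G1=G3=0 G2=(0+0>=2)=0 G3=0(const) G4=0(const) -> 00000
State from step 4 equals state from step 3 -> cycle length 1

Answer: 1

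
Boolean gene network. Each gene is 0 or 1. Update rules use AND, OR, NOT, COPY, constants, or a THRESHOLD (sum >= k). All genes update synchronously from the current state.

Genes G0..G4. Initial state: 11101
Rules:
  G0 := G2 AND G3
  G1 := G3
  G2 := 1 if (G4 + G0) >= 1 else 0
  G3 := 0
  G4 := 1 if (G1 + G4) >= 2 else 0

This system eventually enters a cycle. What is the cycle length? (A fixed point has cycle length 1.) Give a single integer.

Step 0: 11101
Step 1: G0=G2&G3=1&0=0 G1=G3=0 G2=(1+1>=1)=1 G3=0(const) G4=(1+1>=2)=1 -> 00101
Step 2: G0=G2&G3=1&0=0 G1=G3=0 G2=(1+0>=1)=1 G3=0(const) G4=(0+1>=2)=0 -> 00100
Step 3: G0=G2&G3=1&0=0 G1=G3=0 G2=(0+0>=1)=0 G3=0(const) G4=(0+0>=2)=0 -> 00000
Step 4: G0=G2&G3=0&0=0 G1=G3=0 G2=(0+0>=1)=0 G3=0(const) G4=(0+0>=2)=0 -> 00000
State from step 4 equals state from step 3 -> cycle length 1

Answer: 1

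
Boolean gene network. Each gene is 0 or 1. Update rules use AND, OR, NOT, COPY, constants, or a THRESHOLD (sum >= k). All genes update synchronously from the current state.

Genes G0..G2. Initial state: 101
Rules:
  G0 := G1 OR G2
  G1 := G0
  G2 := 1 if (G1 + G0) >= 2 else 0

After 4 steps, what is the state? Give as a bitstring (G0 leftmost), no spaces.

Step 1: G0=G1|G2=0|1=1 G1=G0=1 G2=(0+1>=2)=0 -> 110
Step 2: G0=G1|G2=1|0=1 G1=G0=1 G2=(1+1>=2)=1 -> 111
Step 3: G0=G1|G2=1|1=1 G1=G0=1 G2=(1+1>=2)=1 -> 111
Step 4: G0=G1|G2=1|1=1 G1=G0=1 G2=(1+1>=2)=1 -> 111

111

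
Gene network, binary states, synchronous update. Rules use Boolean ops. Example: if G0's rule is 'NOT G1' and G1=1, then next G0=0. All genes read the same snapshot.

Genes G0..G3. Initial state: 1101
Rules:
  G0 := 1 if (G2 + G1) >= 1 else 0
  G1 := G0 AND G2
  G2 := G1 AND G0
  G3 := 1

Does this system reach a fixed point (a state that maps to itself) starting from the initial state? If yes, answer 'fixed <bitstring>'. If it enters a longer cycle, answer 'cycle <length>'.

Step 0: 1101
Step 1: G0=(0+1>=1)=1 G1=G0&G2=1&0=0 G2=G1&G0=1&1=1 G3=1(const) -> 1011
Step 2: G0=(1+0>=1)=1 G1=G0&G2=1&1=1 G2=G1&G0=0&1=0 G3=1(const) -> 1101
Cycle of length 2 starting at step 0 -> no fixed point

Answer: cycle 2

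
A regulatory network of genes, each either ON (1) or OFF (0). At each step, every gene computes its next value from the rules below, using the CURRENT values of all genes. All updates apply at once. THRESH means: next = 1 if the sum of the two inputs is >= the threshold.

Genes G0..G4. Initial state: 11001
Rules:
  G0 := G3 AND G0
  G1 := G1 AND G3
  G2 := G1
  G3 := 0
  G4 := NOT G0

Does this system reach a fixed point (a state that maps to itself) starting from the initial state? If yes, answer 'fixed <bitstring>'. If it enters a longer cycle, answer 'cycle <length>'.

Step 0: 11001
Step 1: G0=G3&G0=0&1=0 G1=G1&G3=1&0=0 G2=G1=1 G3=0(const) G4=NOT G0=NOT 1=0 -> 00100
Step 2: G0=G3&G0=0&0=0 G1=G1&G3=0&0=0 G2=G1=0 G3=0(const) G4=NOT G0=NOT 0=1 -> 00001
Step 3: G0=G3&G0=0&0=0 G1=G1&G3=0&0=0 G2=G1=0 G3=0(const) G4=NOT G0=NOT 0=1 -> 00001
Fixed point reached at step 2: 00001

Answer: fixed 00001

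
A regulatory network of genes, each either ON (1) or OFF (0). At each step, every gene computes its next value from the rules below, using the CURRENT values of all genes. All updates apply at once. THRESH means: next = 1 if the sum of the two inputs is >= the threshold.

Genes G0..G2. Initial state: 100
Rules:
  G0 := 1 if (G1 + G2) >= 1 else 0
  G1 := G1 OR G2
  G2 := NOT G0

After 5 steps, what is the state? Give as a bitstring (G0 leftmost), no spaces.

Step 1: G0=(0+0>=1)=0 G1=G1|G2=0|0=0 G2=NOT G0=NOT 1=0 -> 000
Step 2: G0=(0+0>=1)=0 G1=G1|G2=0|0=0 G2=NOT G0=NOT 0=1 -> 001
Step 3: G0=(0+1>=1)=1 G1=G1|G2=0|1=1 G2=NOT G0=NOT 0=1 -> 111
Step 4: G0=(1+1>=1)=1 G1=G1|G2=1|1=1 G2=NOT G0=NOT 1=0 -> 110
Step 5: G0=(1+0>=1)=1 G1=G1|G2=1|0=1 G2=NOT G0=NOT 1=0 -> 110

110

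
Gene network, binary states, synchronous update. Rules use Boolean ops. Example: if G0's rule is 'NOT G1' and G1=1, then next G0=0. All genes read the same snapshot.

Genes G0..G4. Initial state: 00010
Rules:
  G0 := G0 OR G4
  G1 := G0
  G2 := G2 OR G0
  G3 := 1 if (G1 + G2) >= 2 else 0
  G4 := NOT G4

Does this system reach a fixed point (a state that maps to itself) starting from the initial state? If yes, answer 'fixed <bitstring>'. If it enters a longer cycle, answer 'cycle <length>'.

Answer: cycle 2

Derivation:
Step 0: 00010
Step 1: G0=G0|G4=0|0=0 G1=G0=0 G2=G2|G0=0|0=0 G3=(0+0>=2)=0 G4=NOT G4=NOT 0=1 -> 00001
Step 2: G0=G0|G4=0|1=1 G1=G0=0 G2=G2|G0=0|0=0 G3=(0+0>=2)=0 G4=NOT G4=NOT 1=0 -> 10000
Step 3: G0=G0|G4=1|0=1 G1=G0=1 G2=G2|G0=0|1=1 G3=(0+0>=2)=0 G4=NOT G4=NOT 0=1 -> 11101
Step 4: G0=G0|G4=1|1=1 G1=G0=1 G2=G2|G0=1|1=1 G3=(1+1>=2)=1 G4=NOT G4=NOT 1=0 -> 11110
Step 5: G0=G0|G4=1|0=1 G1=G0=1 G2=G2|G0=1|1=1 G3=(1+1>=2)=1 G4=NOT G4=NOT 0=1 -> 11111
Step 6: G0=G0|G4=1|1=1 G1=G0=1 G2=G2|G0=1|1=1 G3=(1+1>=2)=1 G4=NOT G4=NOT 1=0 -> 11110
Cycle of length 2 starting at step 4 -> no fixed point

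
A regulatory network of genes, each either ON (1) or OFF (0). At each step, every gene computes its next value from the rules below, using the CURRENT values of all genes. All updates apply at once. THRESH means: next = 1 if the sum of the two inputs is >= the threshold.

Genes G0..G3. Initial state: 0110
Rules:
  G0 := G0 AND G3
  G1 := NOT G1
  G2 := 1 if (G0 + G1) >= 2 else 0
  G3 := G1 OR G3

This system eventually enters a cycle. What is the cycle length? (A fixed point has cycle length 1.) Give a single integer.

Step 0: 0110
Step 1: G0=G0&G3=0&0=0 G1=NOT G1=NOT 1=0 G2=(0+1>=2)=0 G3=G1|G3=1|0=1 -> 0001
Step 2: G0=G0&G3=0&1=0 G1=NOT G1=NOT 0=1 G2=(0+0>=2)=0 G3=G1|G3=0|1=1 -> 0101
Step 3: G0=G0&G3=0&1=0 G1=NOT G1=NOT 1=0 G2=(0+1>=2)=0 G3=G1|G3=1|1=1 -> 0001
State from step 3 equals state from step 1 -> cycle length 2

Answer: 2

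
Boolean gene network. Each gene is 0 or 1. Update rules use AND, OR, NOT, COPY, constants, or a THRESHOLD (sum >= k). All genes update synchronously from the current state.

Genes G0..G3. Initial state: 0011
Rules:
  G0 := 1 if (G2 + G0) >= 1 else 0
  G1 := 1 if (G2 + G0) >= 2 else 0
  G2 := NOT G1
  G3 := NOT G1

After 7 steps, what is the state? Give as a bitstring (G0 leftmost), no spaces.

Step 1: G0=(1+0>=1)=1 G1=(1+0>=2)=0 G2=NOT G1=NOT 0=1 G3=NOT G1=NOT 0=1 -> 1011
Step 2: G0=(1+1>=1)=1 G1=(1+1>=2)=1 G2=NOT G1=NOT 0=1 G3=NOT G1=NOT 0=1 -> 1111
Step 3: G0=(1+1>=1)=1 G1=(1+1>=2)=1 G2=NOT G1=NOT 1=0 G3=NOT G1=NOT 1=0 -> 1100
Step 4: G0=(0+1>=1)=1 G1=(0+1>=2)=0 G2=NOT G1=NOT 1=0 G3=NOT G1=NOT 1=0 -> 1000
Step 5: G0=(0+1>=1)=1 G1=(0+1>=2)=0 G2=NOT G1=NOT 0=1 G3=NOT G1=NOT 0=1 -> 1011
Step 6: G0=(1+1>=1)=1 G1=(1+1>=2)=1 G2=NOT G1=NOT 0=1 G3=NOT G1=NOT 0=1 -> 1111
Step 7: G0=(1+1>=1)=1 G1=(1+1>=2)=1 G2=NOT G1=NOT 1=0 G3=NOT G1=NOT 1=0 -> 1100

1100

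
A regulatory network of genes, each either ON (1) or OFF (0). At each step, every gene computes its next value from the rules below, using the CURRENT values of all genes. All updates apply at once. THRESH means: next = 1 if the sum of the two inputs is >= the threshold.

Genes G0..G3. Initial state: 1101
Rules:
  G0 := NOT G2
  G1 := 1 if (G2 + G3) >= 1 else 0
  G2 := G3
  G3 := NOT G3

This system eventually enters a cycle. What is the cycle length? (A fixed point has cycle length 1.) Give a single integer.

Answer: 2

Derivation:
Step 0: 1101
Step 1: G0=NOT G2=NOT 0=1 G1=(0+1>=1)=1 G2=G3=1 G3=NOT G3=NOT 1=0 -> 1110
Step 2: G0=NOT G2=NOT 1=0 G1=(1+0>=1)=1 G2=G3=0 G3=NOT G3=NOT 0=1 -> 0101
Step 3: G0=NOT G2=NOT 0=1 G1=(0+1>=1)=1 G2=G3=1 G3=NOT G3=NOT 1=0 -> 1110
State from step 3 equals state from step 1 -> cycle length 2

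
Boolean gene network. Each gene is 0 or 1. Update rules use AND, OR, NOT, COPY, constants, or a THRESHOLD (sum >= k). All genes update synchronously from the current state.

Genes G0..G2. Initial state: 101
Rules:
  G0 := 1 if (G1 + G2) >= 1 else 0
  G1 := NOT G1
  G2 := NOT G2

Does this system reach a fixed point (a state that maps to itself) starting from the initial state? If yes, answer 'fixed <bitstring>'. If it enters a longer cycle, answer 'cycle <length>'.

Answer: cycle 2

Derivation:
Step 0: 101
Step 1: G0=(0+1>=1)=1 G1=NOT G1=NOT 0=1 G2=NOT G2=NOT 1=0 -> 110
Step 2: G0=(1+0>=1)=1 G1=NOT G1=NOT 1=0 G2=NOT G2=NOT 0=1 -> 101
Cycle of length 2 starting at step 0 -> no fixed point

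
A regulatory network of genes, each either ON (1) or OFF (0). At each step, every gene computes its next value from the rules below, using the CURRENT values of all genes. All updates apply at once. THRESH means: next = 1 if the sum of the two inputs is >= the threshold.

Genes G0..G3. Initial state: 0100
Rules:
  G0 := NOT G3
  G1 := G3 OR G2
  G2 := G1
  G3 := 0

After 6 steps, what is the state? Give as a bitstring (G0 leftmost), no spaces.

Step 1: G0=NOT G3=NOT 0=1 G1=G3|G2=0|0=0 G2=G1=1 G3=0(const) -> 1010
Step 2: G0=NOT G3=NOT 0=1 G1=G3|G2=0|1=1 G2=G1=0 G3=0(const) -> 1100
Step 3: G0=NOT G3=NOT 0=1 G1=G3|G2=0|0=0 G2=G1=1 G3=0(const) -> 1010
Step 4: G0=NOT G3=NOT 0=1 G1=G3|G2=0|1=1 G2=G1=0 G3=0(const) -> 1100
Step 5: G0=NOT G3=NOT 0=1 G1=G3|G2=0|0=0 G2=G1=1 G3=0(const) -> 1010
Step 6: G0=NOT G3=NOT 0=1 G1=G3|G2=0|1=1 G2=G1=0 G3=0(const) -> 1100

1100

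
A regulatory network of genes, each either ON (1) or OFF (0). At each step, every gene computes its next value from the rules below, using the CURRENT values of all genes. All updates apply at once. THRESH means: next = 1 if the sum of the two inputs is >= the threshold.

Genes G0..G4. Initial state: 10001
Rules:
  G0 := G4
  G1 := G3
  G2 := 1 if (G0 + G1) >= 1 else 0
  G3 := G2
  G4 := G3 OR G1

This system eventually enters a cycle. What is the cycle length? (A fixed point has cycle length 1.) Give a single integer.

Step 0: 10001
Step 1: G0=G4=1 G1=G3=0 G2=(1+0>=1)=1 G3=G2=0 G4=G3|G1=0|0=0 -> 10100
Step 2: G0=G4=0 G1=G3=0 G2=(1+0>=1)=1 G3=G2=1 G4=G3|G1=0|0=0 -> 00110
Step 3: G0=G4=0 G1=G3=1 G2=(0+0>=1)=0 G3=G2=1 G4=G3|G1=1|0=1 -> 01011
Step 4: G0=G4=1 G1=G3=1 G2=(0+1>=1)=1 G3=G2=0 G4=G3|G1=1|1=1 -> 11101
Step 5: G0=G4=1 G1=G3=0 G2=(1+1>=1)=1 G3=G2=1 G4=G3|G1=0|1=1 -> 10111
Step 6: G0=G4=1 G1=G3=1 G2=(1+0>=1)=1 G3=G2=1 G4=G3|G1=1|0=1 -> 11111
Step 7: G0=G4=1 G1=G3=1 G2=(1+1>=1)=1 G3=G2=1 G4=G3|G1=1|1=1 -> 11111
State from step 7 equals state from step 6 -> cycle length 1

Answer: 1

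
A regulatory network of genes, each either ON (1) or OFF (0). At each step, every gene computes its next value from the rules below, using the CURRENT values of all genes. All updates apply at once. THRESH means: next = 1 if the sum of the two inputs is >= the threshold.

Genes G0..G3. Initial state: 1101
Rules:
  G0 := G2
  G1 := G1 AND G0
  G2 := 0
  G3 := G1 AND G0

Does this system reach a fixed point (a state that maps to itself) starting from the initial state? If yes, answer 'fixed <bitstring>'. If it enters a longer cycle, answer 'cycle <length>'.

Step 0: 1101
Step 1: G0=G2=0 G1=G1&G0=1&1=1 G2=0(const) G3=G1&G0=1&1=1 -> 0101
Step 2: G0=G2=0 G1=G1&G0=1&0=0 G2=0(const) G3=G1&G0=1&0=0 -> 0000
Step 3: G0=G2=0 G1=G1&G0=0&0=0 G2=0(const) G3=G1&G0=0&0=0 -> 0000
Fixed point reached at step 2: 0000

Answer: fixed 0000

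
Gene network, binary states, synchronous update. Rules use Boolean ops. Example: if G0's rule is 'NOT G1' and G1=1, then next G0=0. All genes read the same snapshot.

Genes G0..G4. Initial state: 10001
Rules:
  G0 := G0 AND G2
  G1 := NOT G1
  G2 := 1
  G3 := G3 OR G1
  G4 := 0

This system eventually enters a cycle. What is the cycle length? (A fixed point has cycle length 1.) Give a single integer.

Step 0: 10001
Step 1: G0=G0&G2=1&0=0 G1=NOT G1=NOT 0=1 G2=1(const) G3=G3|G1=0|0=0 G4=0(const) -> 01100
Step 2: G0=G0&G2=0&1=0 G1=NOT G1=NOT 1=0 G2=1(const) G3=G3|G1=0|1=1 G4=0(const) -> 00110
Step 3: G0=G0&G2=0&1=0 G1=NOT G1=NOT 0=1 G2=1(const) G3=G3|G1=1|0=1 G4=0(const) -> 01110
Step 4: G0=G0&G2=0&1=0 G1=NOT G1=NOT 1=0 G2=1(const) G3=G3|G1=1|1=1 G4=0(const) -> 00110
State from step 4 equals state from step 2 -> cycle length 2

Answer: 2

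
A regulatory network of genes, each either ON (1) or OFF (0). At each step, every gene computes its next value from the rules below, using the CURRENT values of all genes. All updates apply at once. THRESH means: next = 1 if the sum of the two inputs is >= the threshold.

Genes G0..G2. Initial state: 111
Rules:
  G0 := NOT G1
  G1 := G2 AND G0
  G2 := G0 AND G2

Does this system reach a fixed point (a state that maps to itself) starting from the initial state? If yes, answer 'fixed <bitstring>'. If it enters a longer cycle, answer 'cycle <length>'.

Step 0: 111
Step 1: G0=NOT G1=NOT 1=0 G1=G2&G0=1&1=1 G2=G0&G2=1&1=1 -> 011
Step 2: G0=NOT G1=NOT 1=0 G1=G2&G0=1&0=0 G2=G0&G2=0&1=0 -> 000
Step 3: G0=NOT G1=NOT 0=1 G1=G2&G0=0&0=0 G2=G0&G2=0&0=0 -> 100
Step 4: G0=NOT G1=NOT 0=1 G1=G2&G0=0&1=0 G2=G0&G2=1&0=0 -> 100
Fixed point reached at step 3: 100

Answer: fixed 100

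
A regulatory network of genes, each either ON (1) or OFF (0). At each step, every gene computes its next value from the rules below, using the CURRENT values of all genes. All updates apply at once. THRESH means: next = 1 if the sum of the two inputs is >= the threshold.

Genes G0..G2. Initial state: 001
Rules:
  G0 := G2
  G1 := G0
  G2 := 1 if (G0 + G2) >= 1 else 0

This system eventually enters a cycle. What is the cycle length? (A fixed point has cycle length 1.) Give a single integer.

Step 0: 001
Step 1: G0=G2=1 G1=G0=0 G2=(0+1>=1)=1 -> 101
Step 2: G0=G2=1 G1=G0=1 G2=(1+1>=1)=1 -> 111
Step 3: G0=G2=1 G1=G0=1 G2=(1+1>=1)=1 -> 111
State from step 3 equals state from step 2 -> cycle length 1

Answer: 1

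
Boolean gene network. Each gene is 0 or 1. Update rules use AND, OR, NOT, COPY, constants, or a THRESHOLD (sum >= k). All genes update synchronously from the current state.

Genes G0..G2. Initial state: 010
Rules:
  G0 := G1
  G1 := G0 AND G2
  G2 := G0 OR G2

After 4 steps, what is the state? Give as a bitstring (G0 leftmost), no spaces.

Step 1: G0=G1=1 G1=G0&G2=0&0=0 G2=G0|G2=0|0=0 -> 100
Step 2: G0=G1=0 G1=G0&G2=1&0=0 G2=G0|G2=1|0=1 -> 001
Step 3: G0=G1=0 G1=G0&G2=0&1=0 G2=G0|G2=0|1=1 -> 001
Step 4: G0=G1=0 G1=G0&G2=0&1=0 G2=G0|G2=0|1=1 -> 001

001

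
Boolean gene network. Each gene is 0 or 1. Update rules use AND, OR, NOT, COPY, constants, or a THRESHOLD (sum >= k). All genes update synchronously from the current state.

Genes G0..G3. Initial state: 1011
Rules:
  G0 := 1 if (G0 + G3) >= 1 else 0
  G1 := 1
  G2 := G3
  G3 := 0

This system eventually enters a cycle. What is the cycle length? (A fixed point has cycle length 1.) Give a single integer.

Answer: 1

Derivation:
Step 0: 1011
Step 1: G0=(1+1>=1)=1 G1=1(const) G2=G3=1 G3=0(const) -> 1110
Step 2: G0=(1+0>=1)=1 G1=1(const) G2=G3=0 G3=0(const) -> 1100
Step 3: G0=(1+0>=1)=1 G1=1(const) G2=G3=0 G3=0(const) -> 1100
State from step 3 equals state from step 2 -> cycle length 1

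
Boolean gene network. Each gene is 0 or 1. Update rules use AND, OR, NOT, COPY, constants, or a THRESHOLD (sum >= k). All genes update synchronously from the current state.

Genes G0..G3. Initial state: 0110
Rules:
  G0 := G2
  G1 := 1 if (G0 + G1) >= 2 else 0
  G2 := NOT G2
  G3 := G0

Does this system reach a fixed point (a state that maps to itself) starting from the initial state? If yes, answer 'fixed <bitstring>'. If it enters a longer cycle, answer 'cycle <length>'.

Answer: cycle 2

Derivation:
Step 0: 0110
Step 1: G0=G2=1 G1=(0+1>=2)=0 G2=NOT G2=NOT 1=0 G3=G0=0 -> 1000
Step 2: G0=G2=0 G1=(1+0>=2)=0 G2=NOT G2=NOT 0=1 G3=G0=1 -> 0011
Step 3: G0=G2=1 G1=(0+0>=2)=0 G2=NOT G2=NOT 1=0 G3=G0=0 -> 1000
Cycle of length 2 starting at step 1 -> no fixed point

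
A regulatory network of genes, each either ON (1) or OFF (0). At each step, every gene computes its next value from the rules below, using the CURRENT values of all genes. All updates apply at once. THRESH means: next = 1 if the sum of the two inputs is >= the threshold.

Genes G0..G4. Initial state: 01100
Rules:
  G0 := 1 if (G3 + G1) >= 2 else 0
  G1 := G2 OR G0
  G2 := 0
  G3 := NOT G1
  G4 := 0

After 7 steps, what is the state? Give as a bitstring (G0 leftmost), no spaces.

Step 1: G0=(0+1>=2)=0 G1=G2|G0=1|0=1 G2=0(const) G3=NOT G1=NOT 1=0 G4=0(const) -> 01000
Step 2: G0=(0+1>=2)=0 G1=G2|G0=0|0=0 G2=0(const) G3=NOT G1=NOT 1=0 G4=0(const) -> 00000
Step 3: G0=(0+0>=2)=0 G1=G2|G0=0|0=0 G2=0(const) G3=NOT G1=NOT 0=1 G4=0(const) -> 00010
Step 4: G0=(1+0>=2)=0 G1=G2|G0=0|0=0 G2=0(const) G3=NOT G1=NOT 0=1 G4=0(const) -> 00010
Step 5: G0=(1+0>=2)=0 G1=G2|G0=0|0=0 G2=0(const) G3=NOT G1=NOT 0=1 G4=0(const) -> 00010
Step 6: G0=(1+0>=2)=0 G1=G2|G0=0|0=0 G2=0(const) G3=NOT G1=NOT 0=1 G4=0(const) -> 00010
Step 7: G0=(1+0>=2)=0 G1=G2|G0=0|0=0 G2=0(const) G3=NOT G1=NOT 0=1 G4=0(const) -> 00010

00010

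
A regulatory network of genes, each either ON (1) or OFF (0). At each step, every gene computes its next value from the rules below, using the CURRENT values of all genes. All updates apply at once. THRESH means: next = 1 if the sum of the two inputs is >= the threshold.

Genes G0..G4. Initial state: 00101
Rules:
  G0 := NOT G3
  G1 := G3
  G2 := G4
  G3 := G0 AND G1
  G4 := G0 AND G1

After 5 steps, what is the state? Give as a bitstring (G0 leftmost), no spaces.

Step 1: G0=NOT G3=NOT 0=1 G1=G3=0 G2=G4=1 G3=G0&G1=0&0=0 G4=G0&G1=0&0=0 -> 10100
Step 2: G0=NOT G3=NOT 0=1 G1=G3=0 G2=G4=0 G3=G0&G1=1&0=0 G4=G0&G1=1&0=0 -> 10000
Step 3: G0=NOT G3=NOT 0=1 G1=G3=0 G2=G4=0 G3=G0&G1=1&0=0 G4=G0&G1=1&0=0 -> 10000
Step 4: G0=NOT G3=NOT 0=1 G1=G3=0 G2=G4=0 G3=G0&G1=1&0=0 G4=G0&G1=1&0=0 -> 10000
Step 5: G0=NOT G3=NOT 0=1 G1=G3=0 G2=G4=0 G3=G0&G1=1&0=0 G4=G0&G1=1&0=0 -> 10000

10000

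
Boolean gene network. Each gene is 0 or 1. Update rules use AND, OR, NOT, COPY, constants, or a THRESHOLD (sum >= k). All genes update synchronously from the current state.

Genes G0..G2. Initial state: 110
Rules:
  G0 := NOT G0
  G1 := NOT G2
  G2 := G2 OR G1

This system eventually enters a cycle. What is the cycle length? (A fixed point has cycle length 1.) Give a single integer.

Answer: 2

Derivation:
Step 0: 110
Step 1: G0=NOT G0=NOT 1=0 G1=NOT G2=NOT 0=1 G2=G2|G1=0|1=1 -> 011
Step 2: G0=NOT G0=NOT 0=1 G1=NOT G2=NOT 1=0 G2=G2|G1=1|1=1 -> 101
Step 3: G0=NOT G0=NOT 1=0 G1=NOT G2=NOT 1=0 G2=G2|G1=1|0=1 -> 001
Step 4: G0=NOT G0=NOT 0=1 G1=NOT G2=NOT 1=0 G2=G2|G1=1|0=1 -> 101
State from step 4 equals state from step 2 -> cycle length 2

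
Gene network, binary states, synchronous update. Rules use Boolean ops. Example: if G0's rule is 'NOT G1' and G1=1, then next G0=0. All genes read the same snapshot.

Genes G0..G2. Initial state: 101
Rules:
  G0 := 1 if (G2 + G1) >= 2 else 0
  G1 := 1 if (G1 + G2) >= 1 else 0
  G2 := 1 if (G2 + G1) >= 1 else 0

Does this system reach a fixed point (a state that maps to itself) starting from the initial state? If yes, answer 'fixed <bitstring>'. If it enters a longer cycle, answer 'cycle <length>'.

Answer: fixed 111

Derivation:
Step 0: 101
Step 1: G0=(1+0>=2)=0 G1=(0+1>=1)=1 G2=(1+0>=1)=1 -> 011
Step 2: G0=(1+1>=2)=1 G1=(1+1>=1)=1 G2=(1+1>=1)=1 -> 111
Step 3: G0=(1+1>=2)=1 G1=(1+1>=1)=1 G2=(1+1>=1)=1 -> 111
Fixed point reached at step 2: 111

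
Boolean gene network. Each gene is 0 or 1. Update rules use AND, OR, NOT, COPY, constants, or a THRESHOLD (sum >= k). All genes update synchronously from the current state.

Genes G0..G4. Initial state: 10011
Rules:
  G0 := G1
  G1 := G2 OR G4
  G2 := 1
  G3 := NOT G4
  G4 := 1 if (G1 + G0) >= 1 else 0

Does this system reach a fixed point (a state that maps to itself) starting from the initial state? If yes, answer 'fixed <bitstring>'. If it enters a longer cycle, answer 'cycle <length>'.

Answer: fixed 11101

Derivation:
Step 0: 10011
Step 1: G0=G1=0 G1=G2|G4=0|1=1 G2=1(const) G3=NOT G4=NOT 1=0 G4=(0+1>=1)=1 -> 01101
Step 2: G0=G1=1 G1=G2|G4=1|1=1 G2=1(const) G3=NOT G4=NOT 1=0 G4=(1+0>=1)=1 -> 11101
Step 3: G0=G1=1 G1=G2|G4=1|1=1 G2=1(const) G3=NOT G4=NOT 1=0 G4=(1+1>=1)=1 -> 11101
Fixed point reached at step 2: 11101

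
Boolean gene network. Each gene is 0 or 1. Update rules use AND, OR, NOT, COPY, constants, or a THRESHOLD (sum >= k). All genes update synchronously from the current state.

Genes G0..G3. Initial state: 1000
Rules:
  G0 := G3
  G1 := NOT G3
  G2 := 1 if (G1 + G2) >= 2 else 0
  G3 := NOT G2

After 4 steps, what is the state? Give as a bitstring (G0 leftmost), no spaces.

Step 1: G0=G3=0 G1=NOT G3=NOT 0=1 G2=(0+0>=2)=0 G3=NOT G2=NOT 0=1 -> 0101
Step 2: G0=G3=1 G1=NOT G3=NOT 1=0 G2=(1+0>=2)=0 G3=NOT G2=NOT 0=1 -> 1001
Step 3: G0=G3=1 G1=NOT G3=NOT 1=0 G2=(0+0>=2)=0 G3=NOT G2=NOT 0=1 -> 1001
Step 4: G0=G3=1 G1=NOT G3=NOT 1=0 G2=(0+0>=2)=0 G3=NOT G2=NOT 0=1 -> 1001

1001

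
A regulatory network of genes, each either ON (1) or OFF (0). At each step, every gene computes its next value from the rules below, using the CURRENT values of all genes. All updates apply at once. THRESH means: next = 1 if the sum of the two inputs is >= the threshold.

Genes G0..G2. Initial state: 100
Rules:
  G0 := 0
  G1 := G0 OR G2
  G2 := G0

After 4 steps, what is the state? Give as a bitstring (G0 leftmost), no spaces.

Step 1: G0=0(const) G1=G0|G2=1|0=1 G2=G0=1 -> 011
Step 2: G0=0(const) G1=G0|G2=0|1=1 G2=G0=0 -> 010
Step 3: G0=0(const) G1=G0|G2=0|0=0 G2=G0=0 -> 000
Step 4: G0=0(const) G1=G0|G2=0|0=0 G2=G0=0 -> 000

000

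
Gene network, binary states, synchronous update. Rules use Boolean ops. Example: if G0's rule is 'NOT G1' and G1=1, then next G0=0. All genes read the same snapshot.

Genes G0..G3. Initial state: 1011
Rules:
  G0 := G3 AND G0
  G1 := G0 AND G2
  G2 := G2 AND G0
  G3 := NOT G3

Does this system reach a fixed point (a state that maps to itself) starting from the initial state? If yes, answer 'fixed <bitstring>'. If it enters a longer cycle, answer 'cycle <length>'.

Step 0: 1011
Step 1: G0=G3&G0=1&1=1 G1=G0&G2=1&1=1 G2=G2&G0=1&1=1 G3=NOT G3=NOT 1=0 -> 1110
Step 2: G0=G3&G0=0&1=0 G1=G0&G2=1&1=1 G2=G2&G0=1&1=1 G3=NOT G3=NOT 0=1 -> 0111
Step 3: G0=G3&G0=1&0=0 G1=G0&G2=0&1=0 G2=G2&G0=1&0=0 G3=NOT G3=NOT 1=0 -> 0000
Step 4: G0=G3&G0=0&0=0 G1=G0&G2=0&0=0 G2=G2&G0=0&0=0 G3=NOT G3=NOT 0=1 -> 0001
Step 5: G0=G3&G0=1&0=0 G1=G0&G2=0&0=0 G2=G2&G0=0&0=0 G3=NOT G3=NOT 1=0 -> 0000
Cycle of length 2 starting at step 3 -> no fixed point

Answer: cycle 2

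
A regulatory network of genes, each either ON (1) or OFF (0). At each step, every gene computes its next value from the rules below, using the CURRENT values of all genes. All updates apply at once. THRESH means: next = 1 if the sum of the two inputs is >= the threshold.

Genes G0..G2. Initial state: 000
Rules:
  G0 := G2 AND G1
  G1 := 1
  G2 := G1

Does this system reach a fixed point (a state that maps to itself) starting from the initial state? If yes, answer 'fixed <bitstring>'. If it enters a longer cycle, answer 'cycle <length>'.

Answer: fixed 111

Derivation:
Step 0: 000
Step 1: G0=G2&G1=0&0=0 G1=1(const) G2=G1=0 -> 010
Step 2: G0=G2&G1=0&1=0 G1=1(const) G2=G1=1 -> 011
Step 3: G0=G2&G1=1&1=1 G1=1(const) G2=G1=1 -> 111
Step 4: G0=G2&G1=1&1=1 G1=1(const) G2=G1=1 -> 111
Fixed point reached at step 3: 111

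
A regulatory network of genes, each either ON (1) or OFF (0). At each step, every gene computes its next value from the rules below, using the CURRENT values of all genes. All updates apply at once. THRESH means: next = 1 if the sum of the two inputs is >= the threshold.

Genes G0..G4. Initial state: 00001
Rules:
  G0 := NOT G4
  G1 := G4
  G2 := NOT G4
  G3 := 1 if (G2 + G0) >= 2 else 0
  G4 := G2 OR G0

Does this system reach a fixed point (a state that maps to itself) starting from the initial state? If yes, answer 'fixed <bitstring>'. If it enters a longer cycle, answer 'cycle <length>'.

Step 0: 00001
Step 1: G0=NOT G4=NOT 1=0 G1=G4=1 G2=NOT G4=NOT 1=0 G3=(0+0>=2)=0 G4=G2|G0=0|0=0 -> 01000
Step 2: G0=NOT G4=NOT 0=1 G1=G4=0 G2=NOT G4=NOT 0=1 G3=(0+0>=2)=0 G4=G2|G0=0|0=0 -> 10100
Step 3: G0=NOT G4=NOT 0=1 G1=G4=0 G2=NOT G4=NOT 0=1 G3=(1+1>=2)=1 G4=G2|G0=1|1=1 -> 10111
Step 4: G0=NOT G4=NOT 1=0 G1=G4=1 G2=NOT G4=NOT 1=0 G3=(1+1>=2)=1 G4=G2|G0=1|1=1 -> 01011
Step 5: G0=NOT G4=NOT 1=0 G1=G4=1 G2=NOT G4=NOT 1=0 G3=(0+0>=2)=0 G4=G2|G0=0|0=0 -> 01000
Cycle of length 4 starting at step 1 -> no fixed point

Answer: cycle 4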